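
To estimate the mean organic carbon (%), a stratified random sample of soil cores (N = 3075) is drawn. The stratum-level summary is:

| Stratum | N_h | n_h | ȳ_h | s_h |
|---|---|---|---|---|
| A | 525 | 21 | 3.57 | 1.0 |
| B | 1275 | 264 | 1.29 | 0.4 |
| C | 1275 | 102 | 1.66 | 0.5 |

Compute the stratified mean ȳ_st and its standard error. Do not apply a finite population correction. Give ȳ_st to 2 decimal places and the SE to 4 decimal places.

ȳ_st = Σ W_h ȳ_h = (525·3.57 + 1275·1.29 + 1275·1.66)/3075 = 1.83268
V̂(ȳ_st) = Σ W_h² s_h²/n_h, with W_h = N_h/N and N = 3075:
  stratum A: (525/3075)²·1.0²/21 = 0.00138806
  stratum B: (1275/3075)²·0.4²/264 = 0.000104195
  stratum C: (1275/3075)²·0.5²/102 = 0.000421376
V̂(ȳ_st) = 0.00191363
SE(ȳ_st) = √0.00191363 = 0.0437451

ȳ_st ≈ 1.83, SE ≈ 0.0437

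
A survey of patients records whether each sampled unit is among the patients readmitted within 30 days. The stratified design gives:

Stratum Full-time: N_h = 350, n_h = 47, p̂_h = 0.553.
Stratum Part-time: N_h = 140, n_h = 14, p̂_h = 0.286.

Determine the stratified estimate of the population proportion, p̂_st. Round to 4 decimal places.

N = 490; stratum weights W_h = N_h/N.
p̂_st = Σ W_h p̂_h = (350·0.553 + 140·0.286)/490 = 0.47671

p̂_st ≈ 0.4767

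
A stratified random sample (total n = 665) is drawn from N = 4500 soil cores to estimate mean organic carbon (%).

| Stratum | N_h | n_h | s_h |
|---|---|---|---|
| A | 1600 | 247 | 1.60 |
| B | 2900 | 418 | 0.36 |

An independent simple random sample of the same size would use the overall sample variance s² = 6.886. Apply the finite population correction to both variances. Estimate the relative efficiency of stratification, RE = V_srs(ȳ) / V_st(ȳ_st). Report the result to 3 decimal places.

RE ≈ 7.244

V̂(ȳ_st) = Σ W_h² (1 − n_h/N_h) s_h²/n_h, with W_h = N_h/N and N = 4500:
  stratum A: (1600/4500)²·(1 − 247/1600)·1.60²/247 = 0.00110799
  stratum B: (2900/4500)²·(1 − 418/2900)·0.36²/418 = 0.000110206
V_st = 0.0012182
V_srs = (1 − 665/4500)·6.886/665 = 0.00882466
Relative efficiency = V_srs / V_st = 0.00882466/0.0012182 = 7.2440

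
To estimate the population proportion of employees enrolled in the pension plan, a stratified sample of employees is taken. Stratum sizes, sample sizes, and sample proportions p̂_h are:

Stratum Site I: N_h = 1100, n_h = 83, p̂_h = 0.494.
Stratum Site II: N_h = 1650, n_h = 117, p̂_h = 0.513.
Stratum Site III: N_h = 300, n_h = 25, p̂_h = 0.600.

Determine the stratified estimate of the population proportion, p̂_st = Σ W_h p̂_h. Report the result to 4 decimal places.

N = 3050; stratum weights W_h = N_h/N.
p̂_st = Σ W_h p̂_h = (1100·0.494 + 1650·0.513 + 300·0.600)/3050 = 0.51470

p̂_st ≈ 0.5147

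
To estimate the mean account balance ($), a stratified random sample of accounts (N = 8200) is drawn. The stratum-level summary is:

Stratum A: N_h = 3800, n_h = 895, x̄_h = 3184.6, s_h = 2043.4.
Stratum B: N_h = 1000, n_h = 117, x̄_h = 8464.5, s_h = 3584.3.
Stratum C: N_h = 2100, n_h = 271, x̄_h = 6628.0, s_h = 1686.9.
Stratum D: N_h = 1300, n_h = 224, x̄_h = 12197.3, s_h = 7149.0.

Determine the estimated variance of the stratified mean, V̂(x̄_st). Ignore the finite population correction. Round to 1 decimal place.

V̂(x̄_st) = Σ W_h² s_h²/n_h, with W_h = N_h/N and N = 8200:
  stratum A: (3800/8200)²·2043.4²/895 = 1001.9
  stratum B: (1000/8200)²·3584.3²/117 = 1633.03
  stratum C: (2100/8200)²·1686.9²/271 = 688.684
  stratum D: (1300/8200)²·7149.0²/224 = 5734.58
V̂(x̄_st) = 9058.19

V̂(x̄_st) ≈ 9058.2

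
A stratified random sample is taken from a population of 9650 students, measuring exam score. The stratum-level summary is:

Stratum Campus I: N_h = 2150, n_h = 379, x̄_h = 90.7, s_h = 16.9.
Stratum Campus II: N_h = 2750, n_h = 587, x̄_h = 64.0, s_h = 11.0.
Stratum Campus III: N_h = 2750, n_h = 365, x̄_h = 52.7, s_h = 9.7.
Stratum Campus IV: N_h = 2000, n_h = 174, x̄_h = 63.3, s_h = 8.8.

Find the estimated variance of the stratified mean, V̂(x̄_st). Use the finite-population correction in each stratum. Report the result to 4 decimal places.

V̂(x̄_st) ≈ 0.0796

V̂(x̄_st) = Σ W_h² (1 − n_h/N_h) s_h²/n_h, with W_h = N_h/N and N = 9650:
  stratum Campus I: (2150/9650)²·(1 − 379/2150)·16.9²/379 = 0.0308132
  stratum Campus II: (2750/9650)²·(1 − 587/2750)·11.0²/587 = 0.0131668
  stratum Campus III: (2750/9650)²·(1 − 365/2750)·9.7²/365 = 0.0181559
  stratum Campus IV: (2000/9650)²·(1 − 174/2000)·8.8²/174 = 0.0174539
V̂(x̄_st) = 0.0795898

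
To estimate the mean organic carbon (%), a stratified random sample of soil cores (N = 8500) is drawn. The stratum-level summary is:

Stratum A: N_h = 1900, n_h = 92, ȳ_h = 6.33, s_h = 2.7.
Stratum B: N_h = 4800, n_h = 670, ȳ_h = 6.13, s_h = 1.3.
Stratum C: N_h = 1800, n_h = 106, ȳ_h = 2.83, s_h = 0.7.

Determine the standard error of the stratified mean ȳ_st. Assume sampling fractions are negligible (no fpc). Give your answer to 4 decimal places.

V̂(ȳ_st) = Σ W_h² s_h²/n_h, with W_h = N_h/N and N = 8500:
  stratum A: (1900/8500)²·2.7²/92 = 0.00395921
  stratum B: (4800/8500)²·1.3²/670 = 0.000804371
  stratum C: (1800/8500)²·0.7²/106 = 0.000207299
V̂(ȳ_st) = 0.00497088
SE(ȳ_st) = √0.00497088 = 0.0705045

SE(ȳ_st) ≈ 0.0705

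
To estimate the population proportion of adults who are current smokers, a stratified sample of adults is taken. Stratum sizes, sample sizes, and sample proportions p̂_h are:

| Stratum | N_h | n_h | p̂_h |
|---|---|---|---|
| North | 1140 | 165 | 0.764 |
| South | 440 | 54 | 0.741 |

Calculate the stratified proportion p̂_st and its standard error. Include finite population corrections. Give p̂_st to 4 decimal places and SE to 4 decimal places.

p̂_st ≈ 0.7576, SE ≈ 0.0271

N = 1580; stratum weights W_h = N_h/N.
p̂_st = Σ W_h p̂_h = (1140·0.764 + 440·0.741)/1580 = 0.75759
V̂(p̂_st) = Σ W_h² (1 − n_h/N_h) p̂_h(1−p̂_h)/(n_h−1):
  stratum North: (1140/1580)²·(1 − 165/1140)·0.764·0.236/164 = 0.000489505
  stratum South: (440/1580)²·(1 − 54/440)·0.741·0.259/53 = 0.000246359
V̂(p̂_st) = 0.000735863; SE = √V̂ = 0.0271268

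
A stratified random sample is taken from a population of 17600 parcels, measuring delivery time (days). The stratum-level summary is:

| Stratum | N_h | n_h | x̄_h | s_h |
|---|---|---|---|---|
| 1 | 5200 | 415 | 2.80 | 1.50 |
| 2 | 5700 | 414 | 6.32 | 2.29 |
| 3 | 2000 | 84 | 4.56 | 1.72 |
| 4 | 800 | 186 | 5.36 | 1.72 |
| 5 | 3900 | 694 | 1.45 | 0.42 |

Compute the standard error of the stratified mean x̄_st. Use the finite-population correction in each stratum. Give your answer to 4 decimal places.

SE(x̄_st) ≈ 0.0462

V̂(x̄_st) = Σ W_h² (1 − n_h/N_h) s_h²/n_h, with W_h = N_h/N and N = 17600:
  stratum 1: (5200/17600)²·(1 − 415/5200)·1.50²/415 = 0.000435506
  stratum 2: (5700/17600)²·(1 − 414/5700)·2.29²/414 = 0.0012321
  stratum 3: (2000/17600)²·(1 − 84/2000)·1.72²/84 = 0.00043569
  stratum 4: (800/17600)²·(1 − 186/800)·1.72²/186 = 2.52219e-05
  stratum 5: (3900/17600)²·(1 − 694/3900)·0.42²/694 = 1.02599e-05
V̂(x̄_st) = 0.00213878
SE(x̄_st) = √0.00213878 = 0.046247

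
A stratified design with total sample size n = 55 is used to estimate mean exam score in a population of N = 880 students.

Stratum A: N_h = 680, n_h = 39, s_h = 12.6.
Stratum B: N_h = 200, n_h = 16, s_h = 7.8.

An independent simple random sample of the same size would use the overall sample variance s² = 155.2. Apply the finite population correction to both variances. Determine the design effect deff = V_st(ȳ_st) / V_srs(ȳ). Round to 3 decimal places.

deff ≈ 0.934

V̂(ȳ_st) = Σ W_h² (1 − n_h/N_h) s_h²/n_h, with W_h = N_h/N and N = 880:
  stratum A: (680/880)²·(1 − 39/680)·12.6²/39 = 2.29128
  stratum B: (200/880)²·(1 − 16/200)·7.8²/16 = 0.180697
V_st = 2.47198
V_srs = (1 − 55/880)·155.2/55 = 2.64545
deff = V_st / V_srs = 2.47198/2.64545 = 0.9344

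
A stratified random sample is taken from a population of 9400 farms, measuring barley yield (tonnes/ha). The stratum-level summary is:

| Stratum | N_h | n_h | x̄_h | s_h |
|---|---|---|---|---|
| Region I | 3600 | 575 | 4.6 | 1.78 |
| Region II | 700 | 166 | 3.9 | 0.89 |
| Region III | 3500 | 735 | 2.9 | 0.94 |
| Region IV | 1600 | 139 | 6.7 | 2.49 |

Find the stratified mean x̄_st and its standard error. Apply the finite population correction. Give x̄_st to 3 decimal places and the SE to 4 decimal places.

x̄_st ≈ 4.272, SE ≈ 0.0448

x̄_st = Σ W_h x̄_h = (3600·4.6 + 700·3.9 + 3500·2.9 + 1600·6.7)/9400 = 4.27234
V̂(x̄_st) = Σ W_h² (1 − n_h/N_h) s_h²/n_h, with W_h = N_h/N and N = 9400:
  stratum Region I: (3600/9400)²·(1 − 575/3600)·1.78²/575 = 0.000679117
  stratum Region II: (700/9400)²·(1 − 166/700)·0.89²/166 = 2.01862e-05
  stratum Region III: (3500/9400)²·(1 − 735/3500)·0.94²/735 = 0.000131667
  stratum Region IV: (1600/9400)²·(1 − 139/1600)·2.49²/139 = 0.00118004
V̂(x̄_st) = 0.00201101
SE(x̄_st) = √0.00201101 = 0.0448443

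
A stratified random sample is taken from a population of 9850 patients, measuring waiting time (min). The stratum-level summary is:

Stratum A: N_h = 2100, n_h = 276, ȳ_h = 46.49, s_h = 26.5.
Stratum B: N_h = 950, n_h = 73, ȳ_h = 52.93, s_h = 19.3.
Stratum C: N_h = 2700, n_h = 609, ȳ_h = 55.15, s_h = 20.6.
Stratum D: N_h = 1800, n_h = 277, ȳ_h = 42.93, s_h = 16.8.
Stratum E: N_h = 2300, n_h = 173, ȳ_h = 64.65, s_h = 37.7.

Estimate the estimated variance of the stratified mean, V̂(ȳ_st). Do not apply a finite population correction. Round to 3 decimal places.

V̂(ȳ_st) ≈ 0.697

V̂(ȳ_st) = Σ W_h² s_h²/n_h, with W_h = N_h/N and N = 9850:
  stratum A: (2100/9850)²·26.5²/276 = 0.115651
  stratum B: (950/9850)²·19.3²/73 = 0.0474642
  stratum C: (2700/9850)²·20.6²/609 = 0.0523567
  stratum D: (1800/9850)²·16.8²/277 = 0.034026
  stratum E: (2300/9850)²·37.7²/173 = 0.44794
V̂(ȳ_st) = 0.697438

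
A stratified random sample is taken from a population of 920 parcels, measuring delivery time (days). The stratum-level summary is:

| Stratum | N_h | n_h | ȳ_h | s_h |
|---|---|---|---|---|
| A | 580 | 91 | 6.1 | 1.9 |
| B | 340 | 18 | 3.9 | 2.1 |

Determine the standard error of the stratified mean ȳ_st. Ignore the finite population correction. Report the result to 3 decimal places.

V̂(ȳ_st) = Σ W_h² s_h²/n_h, with W_h = N_h/N and N = 920:
  stratum A: (580/920)²·1.9²/91 = 0.0157669
  stratum B: (340/920)²·2.1²/18 = 0.0334617
V̂(ȳ_st) = 0.0492286
SE(ȳ_st) = √0.0492286 = 0.221875

SE(ȳ_st) ≈ 0.222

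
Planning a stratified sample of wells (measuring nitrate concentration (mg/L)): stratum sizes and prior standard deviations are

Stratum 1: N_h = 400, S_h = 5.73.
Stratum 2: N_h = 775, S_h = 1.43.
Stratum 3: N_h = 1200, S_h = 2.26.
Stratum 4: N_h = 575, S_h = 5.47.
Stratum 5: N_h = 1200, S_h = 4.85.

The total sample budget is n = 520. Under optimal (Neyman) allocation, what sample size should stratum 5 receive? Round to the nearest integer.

201

Neyman allocation: n_h = n · N_h S_h / Σ N_i S_i, with n = 520.
  stratum 1: N_h·S_h = 400·5.73 = 2292.00
  stratum 2: N_h·S_h = 775·1.43 = 1108.25
  stratum 3: N_h·S_h = 1200·2.26 = 2712.00
  stratum 4: N_h·S_h = 575·5.47 = 3145.25
  stratum 5: N_h·S_h = 1200·4.85 = 5820.00
Σ N_h S_h = 15077.50
n for stratum 5 = 520·5820.00/15077.50 = 200.723 → 201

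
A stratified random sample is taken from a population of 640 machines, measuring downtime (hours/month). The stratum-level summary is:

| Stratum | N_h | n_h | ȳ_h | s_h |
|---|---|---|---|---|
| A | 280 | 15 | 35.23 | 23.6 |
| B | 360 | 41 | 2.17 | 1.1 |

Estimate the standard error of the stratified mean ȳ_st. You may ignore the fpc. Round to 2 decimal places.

V̂(ȳ_st) = Σ W_h² s_h²/n_h, with W_h = N_h/N and N = 640:
  stratum A: (280/640)²·23.6²/15 = 7.10704
  stratum B: (360/640)²·1.1²/41 = 0.00933784
V̂(ȳ_st) = 7.11638
SE(ȳ_st) = √7.11638 = 2.66765

SE(ȳ_st) ≈ 2.67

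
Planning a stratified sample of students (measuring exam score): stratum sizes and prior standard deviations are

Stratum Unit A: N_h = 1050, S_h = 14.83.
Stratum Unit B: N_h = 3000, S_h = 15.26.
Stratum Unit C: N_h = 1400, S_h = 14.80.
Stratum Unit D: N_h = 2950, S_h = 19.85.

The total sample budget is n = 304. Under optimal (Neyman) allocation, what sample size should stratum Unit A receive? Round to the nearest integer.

34

Neyman allocation: n_h = n · N_h S_h / Σ N_i S_i, with n = 304.
  stratum Unit A: N_h·S_h = 1050·14.83 = 15571.50
  stratum Unit B: N_h·S_h = 3000·15.26 = 45780.00
  stratum Unit C: N_h·S_h = 1400·14.80 = 20720.00
  stratum Unit D: N_h·S_h = 2950·19.85 = 58557.50
Σ N_h S_h = 140629.00
n for stratum Unit A = 304·15571.50/140629.00 = 33.661 → 34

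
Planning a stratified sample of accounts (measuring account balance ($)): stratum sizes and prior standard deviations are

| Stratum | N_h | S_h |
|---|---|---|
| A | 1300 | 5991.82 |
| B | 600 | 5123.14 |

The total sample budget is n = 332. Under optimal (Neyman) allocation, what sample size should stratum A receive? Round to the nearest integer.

238

Neyman allocation: n_h = n · N_h S_h / Σ N_i S_i, with n = 332.
  stratum A: N_h·S_h = 1300·5991.82 = 7789366.00
  stratum B: N_h·S_h = 600·5123.14 = 3073884.00
Σ N_h S_h = 10863250.00
n for stratum A = 332·7789366.00/10863250.00 = 238.057 → 238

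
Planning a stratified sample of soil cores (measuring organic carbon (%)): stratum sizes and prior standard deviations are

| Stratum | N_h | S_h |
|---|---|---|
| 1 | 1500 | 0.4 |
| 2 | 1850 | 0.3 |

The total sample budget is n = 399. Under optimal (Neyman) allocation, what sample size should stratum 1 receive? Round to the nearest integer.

207

Neyman allocation: n_h = n · N_h S_h / Σ N_i S_i, with n = 399.
  stratum 1: N_h·S_h = 1500·0.4 = 600.00
  stratum 2: N_h·S_h = 1850·0.3 = 555.00
Σ N_h S_h = 1155.00
n for stratum 1 = 399·600.00/1155.00 = 207.273 → 207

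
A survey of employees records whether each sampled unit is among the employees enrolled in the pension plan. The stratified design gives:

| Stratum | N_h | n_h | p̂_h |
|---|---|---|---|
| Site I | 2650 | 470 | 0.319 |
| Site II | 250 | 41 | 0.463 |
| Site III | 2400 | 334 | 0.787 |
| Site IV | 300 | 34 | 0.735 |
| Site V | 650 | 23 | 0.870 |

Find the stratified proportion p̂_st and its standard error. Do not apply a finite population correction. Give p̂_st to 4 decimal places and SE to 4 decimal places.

p̂_st ≈ 0.5817, SE ≈ 0.0154

N = 6250; stratum weights W_h = N_h/N.
p̂_st = Σ W_h p̂_h = (2650·0.319 + 250·0.463 + 2400·0.787 + 300·0.735 + 650·0.870)/6250 = 0.58174
V̂(p̂_st) = Σ W_h² p̂_h(1−p̂_h)/(n_h−1):
  stratum Site I: (2650/6250)²·0.319·0.681/469 = 8.32716e-05
  stratum Site II: (250/6250)²·0.463·0.537/40 = 9.94524e-06
  stratum Site III: (2400/6250)²·0.787·0.213/333 = 7.42288e-05
  stratum Site IV: (300/6250)²·0.735·0.265/33 = 1.35988e-05
  stratum Site V: (650/6250)²·0.870·0.130/22 = 5.56041e-05
V̂(p̂_st) = 0.000236649; SE = √V̂ = 0.0153834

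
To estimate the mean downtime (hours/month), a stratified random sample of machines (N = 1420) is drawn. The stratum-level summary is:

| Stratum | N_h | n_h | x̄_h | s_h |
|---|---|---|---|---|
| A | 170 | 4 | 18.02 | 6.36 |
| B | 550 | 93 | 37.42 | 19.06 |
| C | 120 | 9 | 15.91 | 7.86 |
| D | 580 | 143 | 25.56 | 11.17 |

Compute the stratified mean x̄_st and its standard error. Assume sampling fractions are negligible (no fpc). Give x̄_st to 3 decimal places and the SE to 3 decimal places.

x̄_st = Σ W_h x̄_h = (170·18.02 + 550·37.42 + 120·15.91 + 580·25.56)/1420 = 28.43549
V̂(x̄_st) = Σ W_h² s_h²/n_h, with W_h = N_h/N and N = 1420:
  stratum A: (170/1420)²·6.36²/4 = 0.144936
  stratum B: (550/1420)²·19.06²/93 = 0.586019
  stratum C: (120/1420)²·7.86²/9 = 0.0490217
  stratum D: (580/1420)²·11.17²/143 = 0.145563
V̂(x̄_st) = 0.925539
SE(x̄_st) = √0.925539 = 0.962049

x̄_st ≈ 28.435, SE ≈ 0.962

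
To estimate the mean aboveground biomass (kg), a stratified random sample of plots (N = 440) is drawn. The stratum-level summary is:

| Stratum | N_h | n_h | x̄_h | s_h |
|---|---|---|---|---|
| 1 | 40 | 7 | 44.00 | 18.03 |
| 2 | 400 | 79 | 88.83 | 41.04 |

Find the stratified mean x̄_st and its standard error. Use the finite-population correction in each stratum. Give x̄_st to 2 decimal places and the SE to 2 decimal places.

x̄_st = Σ W_h x̄_h = (40·44.00 + 400·88.83)/440 = 84.75455
V̂(x̄_st) = Σ W_h² (1 − n_h/N_h) s_h²/n_h, with W_h = N_h/N and N = 440:
  stratum 1: (40/440)²·(1 − 7/40)·18.03²/7 = 0.316637
  stratum 2: (400/440)²·(1 − 79/400)·41.04²/79 = 14.1399
V̂(x̄_st) = 14.4566
SE(x̄_st) = √14.4566 = 3.80218

x̄_st ≈ 84.75, SE ≈ 3.80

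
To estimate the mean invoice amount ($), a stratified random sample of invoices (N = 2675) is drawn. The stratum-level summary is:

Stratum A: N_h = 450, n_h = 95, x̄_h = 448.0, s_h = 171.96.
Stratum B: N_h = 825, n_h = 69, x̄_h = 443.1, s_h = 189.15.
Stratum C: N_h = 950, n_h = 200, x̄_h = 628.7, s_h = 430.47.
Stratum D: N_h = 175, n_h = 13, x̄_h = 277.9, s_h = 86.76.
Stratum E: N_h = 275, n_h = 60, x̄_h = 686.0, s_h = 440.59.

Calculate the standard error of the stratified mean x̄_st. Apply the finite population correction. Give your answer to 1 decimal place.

V̂(x̄_st) = Σ W_h² (1 − n_h/N_h) s_h²/n_h, with W_h = N_h/N and N = 2675:
  stratum A: (450/2675)²·(1 − 95/450)·171.96²/95 = 6.94904
  stratum B: (825/2675)²·(1 − 69/825)·189.15²/69 = 45.1951
  stratum C: (950/2675)²·(1 − 200/950)·430.47²/200 = 92.2557
  stratum D: (175/2675)²·(1 − 13/175)·86.76²/13 = 2.29404
  stratum E: (275/2675)²·(1 − 60/275)·440.59²/60 = 26.7326
V̂(x̄_st) = 173.427
SE(x̄_st) = √173.427 = 13.1692

SE(x̄_st) ≈ 13.2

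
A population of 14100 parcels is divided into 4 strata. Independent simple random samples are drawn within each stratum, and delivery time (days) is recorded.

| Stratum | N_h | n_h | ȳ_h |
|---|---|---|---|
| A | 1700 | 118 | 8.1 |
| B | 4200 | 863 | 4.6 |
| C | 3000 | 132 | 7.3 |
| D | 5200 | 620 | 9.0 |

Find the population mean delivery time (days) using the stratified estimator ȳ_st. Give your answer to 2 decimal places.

ȳ_st ≈ 7.22

N = Σ N_h = 14100. Stratum weights W_h = N_h/N.
ȳ_st = (1700·8.1 + 4200·4.6 + 3000·7.3 + 5200·9.0) / 14100 = 7.2191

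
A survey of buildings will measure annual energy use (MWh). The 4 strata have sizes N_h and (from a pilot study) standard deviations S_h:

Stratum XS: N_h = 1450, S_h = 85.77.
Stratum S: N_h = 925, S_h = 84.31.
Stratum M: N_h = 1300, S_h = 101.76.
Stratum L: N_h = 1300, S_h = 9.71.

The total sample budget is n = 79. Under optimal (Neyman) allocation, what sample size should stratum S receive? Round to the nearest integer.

Neyman allocation: n_h = n · N_h S_h / Σ N_i S_i, with n = 79.
  stratum XS: N_h·S_h = 1450·85.77 = 124366.50
  stratum S: N_h·S_h = 925·84.31 = 77986.75
  stratum M: N_h·S_h = 1300·101.76 = 132288.00
  stratum L: N_h·S_h = 1300·9.71 = 12623.00
Σ N_h S_h = 347264.25
n for stratum S = 79·77986.75/347264.25 = 17.741 → 18

18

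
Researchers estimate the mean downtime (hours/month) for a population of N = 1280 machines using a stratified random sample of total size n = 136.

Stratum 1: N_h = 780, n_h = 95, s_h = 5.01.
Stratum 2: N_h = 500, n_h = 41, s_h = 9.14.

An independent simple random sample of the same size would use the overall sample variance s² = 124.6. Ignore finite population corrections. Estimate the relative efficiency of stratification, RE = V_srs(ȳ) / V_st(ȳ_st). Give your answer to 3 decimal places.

RE ≈ 2.240

V̂(ȳ_st) = Σ W_h² s_h²/n_h, with W_h = N_h/N and N = 1280:
  stratum 1: (780/1280)²·5.01²/95 = 0.0981118
  stratum 2: (500/1280)²·9.14²/41 = 0.310906
V_st = 0.409017
V_srs = s²/n = 124.6/136 = 0.916176
Relative efficiency = V_srs / V_st = 0.916176/0.409017 = 2.2399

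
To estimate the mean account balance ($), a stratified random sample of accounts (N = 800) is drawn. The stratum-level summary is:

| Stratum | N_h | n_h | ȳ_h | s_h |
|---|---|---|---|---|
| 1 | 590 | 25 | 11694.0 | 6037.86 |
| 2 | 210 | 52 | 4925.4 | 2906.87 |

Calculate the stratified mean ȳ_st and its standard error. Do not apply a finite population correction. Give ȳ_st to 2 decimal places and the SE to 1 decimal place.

ȳ_st ≈ 9917.24, SE ≈ 896.8

ȳ_st = Σ W_h ȳ_h = (590·11694.0 + 210·4925.4)/800 = 9917.24250
V̂(ȳ_st) = Σ W_h² s_h²/n_h, with W_h = N_h/N and N = 800:
  stratum 1: (590/800)²·6037.86²/25 = 793140
  stratum 2: (210/800)²·2906.87²/52 = 11197.1
V̂(ȳ_st) = 804338
SE(ȳ_st) = √804338 = 896.849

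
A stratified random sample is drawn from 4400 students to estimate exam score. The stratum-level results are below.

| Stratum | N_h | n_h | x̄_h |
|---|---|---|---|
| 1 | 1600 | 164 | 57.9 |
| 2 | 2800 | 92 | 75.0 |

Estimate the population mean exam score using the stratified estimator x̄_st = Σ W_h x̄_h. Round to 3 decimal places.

N = Σ N_h = 4400. Stratum weights W_h = N_h/N.
x̄_st = (1600·57.9 + 2800·75.0) / 4400 = 68.78182

x̄_st ≈ 68.782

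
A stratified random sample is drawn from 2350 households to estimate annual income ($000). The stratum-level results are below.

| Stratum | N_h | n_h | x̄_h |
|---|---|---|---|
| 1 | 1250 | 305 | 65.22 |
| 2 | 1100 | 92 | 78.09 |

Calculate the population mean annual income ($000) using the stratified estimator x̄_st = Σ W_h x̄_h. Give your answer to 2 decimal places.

N = Σ N_h = 2350. Stratum weights W_h = N_h/N.
x̄_st = (1250·65.22 + 1100·78.09) / 2350 = 71.2443

x̄_st ≈ 71.24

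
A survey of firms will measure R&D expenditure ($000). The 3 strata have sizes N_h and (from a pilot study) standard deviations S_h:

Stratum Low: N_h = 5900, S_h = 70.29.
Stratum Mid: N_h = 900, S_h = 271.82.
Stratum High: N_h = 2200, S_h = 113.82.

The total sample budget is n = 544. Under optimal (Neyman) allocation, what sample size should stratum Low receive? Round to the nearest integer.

248

Neyman allocation: n_h = n · N_h S_h / Σ N_i S_i, with n = 544.
  stratum Low: N_h·S_h = 5900·70.29 = 414711.00
  stratum Mid: N_h·S_h = 900·271.82 = 244638.00
  stratum High: N_h·S_h = 2200·113.82 = 250404.00
Σ N_h S_h = 909753.00
n for stratum Low = 544·414711.00/909753.00 = 247.982 → 248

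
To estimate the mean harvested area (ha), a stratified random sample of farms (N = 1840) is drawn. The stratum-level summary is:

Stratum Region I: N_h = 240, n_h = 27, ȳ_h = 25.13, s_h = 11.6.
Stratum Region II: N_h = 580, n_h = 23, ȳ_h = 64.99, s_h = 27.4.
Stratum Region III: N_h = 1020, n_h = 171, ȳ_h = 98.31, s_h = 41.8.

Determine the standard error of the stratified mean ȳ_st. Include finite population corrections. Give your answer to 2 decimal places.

V̂(ȳ_st) = Σ W_h² (1 − n_h/N_h) s_h²/n_h, with W_h = N_h/N and N = 1840:
  stratum Region I: (240/1840)²·(1 − 27/240)·11.6²/27 = 0.0752502
  stratum Region II: (580/1840)²·(1 − 23/580)·27.4²/23 = 3.11473
  stratum Region III: (1020/1840)²·(1 − 171/1020)·41.8²/171 = 2.61354
V̂(ȳ_st) = 5.80352
SE(ȳ_st) = √5.80352 = 2.40905

SE(ȳ_st) ≈ 2.41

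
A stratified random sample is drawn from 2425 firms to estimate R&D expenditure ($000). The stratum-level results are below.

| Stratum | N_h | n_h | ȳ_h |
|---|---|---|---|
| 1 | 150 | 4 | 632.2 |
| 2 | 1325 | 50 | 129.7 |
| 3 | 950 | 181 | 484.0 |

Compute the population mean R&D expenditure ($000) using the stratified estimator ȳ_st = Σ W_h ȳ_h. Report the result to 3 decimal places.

N = Σ N_h = 2425. Stratum weights W_h = N_h/N.
ȳ_st = (150·632.2 + 1325·129.7 + 950·484.0) / 2425 = 299.58041

ȳ_st ≈ 299.580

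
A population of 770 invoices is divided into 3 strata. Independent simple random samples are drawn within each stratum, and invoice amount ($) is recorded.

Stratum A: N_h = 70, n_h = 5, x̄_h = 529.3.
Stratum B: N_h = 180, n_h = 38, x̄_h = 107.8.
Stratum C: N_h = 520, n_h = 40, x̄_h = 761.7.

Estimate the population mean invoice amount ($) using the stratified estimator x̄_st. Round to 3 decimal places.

N = Σ N_h = 770. Stratum weights W_h = N_h/N.
x̄_st = (70·529.3 + 180·107.8 + 520·761.7) / 770 = 587.71299

x̄_st ≈ 587.713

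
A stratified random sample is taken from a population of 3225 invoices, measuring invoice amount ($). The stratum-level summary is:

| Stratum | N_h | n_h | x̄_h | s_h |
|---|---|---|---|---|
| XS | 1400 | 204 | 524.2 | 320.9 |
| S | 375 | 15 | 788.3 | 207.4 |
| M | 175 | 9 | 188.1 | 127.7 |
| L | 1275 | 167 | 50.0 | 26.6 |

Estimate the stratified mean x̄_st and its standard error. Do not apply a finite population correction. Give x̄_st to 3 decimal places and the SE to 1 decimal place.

x̄_st = Σ W_h x̄_h = (1400·524.2 + 375·788.3 + 175·188.1 + 1275·50.0)/3225 = 349.19690
V̂(x̄_st) = Σ W_h² s_h²/n_h, with W_h = N_h/N and N = 3225:
  stratum XS: (1400/3225)²·320.9²/204 = 95.1275
  stratum S: (375/3225)²·207.4²/15 = 38.773
  stratum M: (175/3225)²·127.7²/9 = 5.33526
  stratum L: (1275/3225)²·26.6²/167 = 0.662228
V̂(x̄_st) = 139.898
SE(x̄_st) = √139.898 = 11.8278

x̄_st ≈ 349.197, SE ≈ 11.8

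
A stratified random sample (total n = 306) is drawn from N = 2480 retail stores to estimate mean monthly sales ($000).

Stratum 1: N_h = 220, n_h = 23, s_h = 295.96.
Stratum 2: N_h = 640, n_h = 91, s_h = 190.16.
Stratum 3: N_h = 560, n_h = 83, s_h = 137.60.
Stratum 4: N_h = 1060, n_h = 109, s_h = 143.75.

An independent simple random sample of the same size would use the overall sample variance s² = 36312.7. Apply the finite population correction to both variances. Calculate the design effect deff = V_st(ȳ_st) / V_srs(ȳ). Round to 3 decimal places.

V̂(ȳ_st) = Σ W_h² (1 − n_h/N_h) s_h²/n_h, with W_h = N_h/N and N = 2480:
  stratum 1: (220/2480)²·(1 − 23/220)·295.96²/23 = 26.8364
  stratum 2: (640/2480)²·(1 − 91/640)·190.16²/91 = 22.701
  stratum 3: (560/2480)²·(1 − 83/560)·137.60²/83 = 9.90745
  stratum 4: (1060/2480)²·(1 − 109/1060)·143.75²/109 = 31.0722
V_st = 90.5171
V_srs = (1 − 306/2480)·36312.7/306 = 104.027
deff = V_st / V_srs = 90.5171/104.027 = 0.8701

deff ≈ 0.870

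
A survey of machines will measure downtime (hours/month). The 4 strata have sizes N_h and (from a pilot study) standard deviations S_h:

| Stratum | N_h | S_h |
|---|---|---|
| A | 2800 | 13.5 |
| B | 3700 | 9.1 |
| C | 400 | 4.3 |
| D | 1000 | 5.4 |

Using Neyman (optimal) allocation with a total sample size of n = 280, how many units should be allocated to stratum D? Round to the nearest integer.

Neyman allocation: n_h = n · N_h S_h / Σ N_i S_i, with n = 280.
  stratum A: N_h·S_h = 2800·13.5 = 37800.00
  stratum B: N_h·S_h = 3700·9.1 = 33670.00
  stratum C: N_h·S_h = 400·4.3 = 1720.00
  stratum D: N_h·S_h = 1000·5.4 = 5400.00
Σ N_h S_h = 78590.00
n for stratum D = 280·5400.00/78590.00 = 19.239 → 19

19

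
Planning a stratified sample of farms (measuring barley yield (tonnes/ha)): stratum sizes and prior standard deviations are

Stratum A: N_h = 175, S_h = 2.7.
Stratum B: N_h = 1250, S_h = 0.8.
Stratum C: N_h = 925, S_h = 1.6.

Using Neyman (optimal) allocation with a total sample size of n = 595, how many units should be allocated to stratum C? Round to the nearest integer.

Neyman allocation: n_h = n · N_h S_h / Σ N_i S_i, with n = 595.
  stratum A: N_h·S_h = 175·2.7 = 472.50
  stratum B: N_h·S_h = 1250·0.8 = 1000.00
  stratum C: N_h·S_h = 925·1.6 = 1480.00
Σ N_h S_h = 2952.50
n for stratum C = 595·1480.00/2952.50 = 298.256 → 298

298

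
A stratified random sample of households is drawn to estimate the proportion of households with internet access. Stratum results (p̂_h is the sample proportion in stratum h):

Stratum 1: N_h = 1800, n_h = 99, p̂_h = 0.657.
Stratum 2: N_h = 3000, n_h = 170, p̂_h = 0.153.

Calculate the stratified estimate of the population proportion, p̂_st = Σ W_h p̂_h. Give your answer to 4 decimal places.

p̂_st ≈ 0.3420

N = 4800; stratum weights W_h = N_h/N.
p̂_st = Σ W_h p̂_h = (1800·0.657 + 3000·0.153)/4800 = 0.34200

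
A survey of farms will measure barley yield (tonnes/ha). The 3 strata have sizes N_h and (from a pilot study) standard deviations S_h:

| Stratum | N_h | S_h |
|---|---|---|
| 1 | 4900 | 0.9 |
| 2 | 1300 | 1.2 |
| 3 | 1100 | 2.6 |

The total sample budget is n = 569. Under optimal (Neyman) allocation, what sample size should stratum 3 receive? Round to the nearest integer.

184

Neyman allocation: n_h = n · N_h S_h / Σ N_i S_i, with n = 569.
  stratum 1: N_h·S_h = 4900·0.9 = 4410.00
  stratum 2: N_h·S_h = 1300·1.2 = 1560.00
  stratum 3: N_h·S_h = 1100·2.6 = 2860.00
Σ N_h S_h = 8830.00
n for stratum 3 = 569·2860.00/8830.00 = 184.297 → 184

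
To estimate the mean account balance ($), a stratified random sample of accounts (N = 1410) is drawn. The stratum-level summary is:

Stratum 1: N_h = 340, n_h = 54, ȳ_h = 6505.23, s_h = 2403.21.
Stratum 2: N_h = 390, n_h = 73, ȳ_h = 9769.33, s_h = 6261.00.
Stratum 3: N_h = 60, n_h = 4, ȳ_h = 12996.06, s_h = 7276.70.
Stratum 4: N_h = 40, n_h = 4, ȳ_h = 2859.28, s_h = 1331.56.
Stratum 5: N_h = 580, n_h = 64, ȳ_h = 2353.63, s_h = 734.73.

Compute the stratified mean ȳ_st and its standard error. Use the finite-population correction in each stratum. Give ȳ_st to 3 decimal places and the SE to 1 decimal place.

ȳ_st ≈ 5873.090, SE ≈ 250.2

ȳ_st = Σ W_h ȳ_h = (340·6505.23 + 390·9769.33 + 60·12996.06 + 40·2859.28 + 580·2353.63)/1410 = 5873.09014
V̂(ȳ_st) = Σ W_h² (1 − n_h/N_h) s_h²/n_h, with W_h = N_h/N and N = 1410:
  stratum 1: (340/1410)²·(1 − 54/340)·2403.21²/54 = 5231.14
  stratum 2: (390/1410)²·(1 − 73/390)·6261.00²/73 = 33392.6
  stratum 3: (60/1410)²·(1 − 4/60)·7276.70²/4 = 22372.3
  stratum 4: (40/1410)²·(1 − 4/40)·1331.56²/4 = 321.06
  stratum 5: (580/1410)²·(1 − 64/580)·734.73²/64 = 1269.74
V̂(ȳ_st) = 62586.8
SE(ȳ_st) = √62586.8 = 250.174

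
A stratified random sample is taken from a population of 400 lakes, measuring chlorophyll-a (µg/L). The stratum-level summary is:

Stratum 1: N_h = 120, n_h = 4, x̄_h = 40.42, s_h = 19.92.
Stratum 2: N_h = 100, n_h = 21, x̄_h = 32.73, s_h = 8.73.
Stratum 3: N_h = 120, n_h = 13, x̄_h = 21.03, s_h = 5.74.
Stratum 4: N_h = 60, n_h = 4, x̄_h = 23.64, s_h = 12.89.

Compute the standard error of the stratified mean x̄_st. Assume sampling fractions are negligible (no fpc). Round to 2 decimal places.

V̂(x̄_st) = Σ W_h² s_h²/n_h, with W_h = N_h/N and N = 400:
  stratum 1: (120/400)²·19.92²/4 = 8.92814
  stratum 2: (100/400)²·8.73²/21 = 0.226824
  stratum 3: (120/400)²·5.74²/13 = 0.228099
  stratum 4: (60/400)²·12.89²/4 = 0.934606
V̂(x̄_st) = 10.3177
SE(x̄_st) = √10.3177 = 3.21211

SE(x̄_st) ≈ 3.21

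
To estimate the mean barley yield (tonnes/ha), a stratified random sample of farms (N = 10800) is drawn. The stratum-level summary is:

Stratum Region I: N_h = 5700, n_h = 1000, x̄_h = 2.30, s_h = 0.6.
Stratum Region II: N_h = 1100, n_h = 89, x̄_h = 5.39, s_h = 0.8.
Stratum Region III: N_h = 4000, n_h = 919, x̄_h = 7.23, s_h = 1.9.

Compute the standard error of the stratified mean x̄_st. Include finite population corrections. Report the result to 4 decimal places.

SE(x̄_st) ≈ 0.0238

V̂(x̄_st) = Σ W_h² (1 − n_h/N_h) s_h²/n_h, with W_h = N_h/N and N = 10800:
  stratum Region I: (5700/10800)²·(1 − 1000/5700)·0.6²/1000 = 8.26852e-05
  stratum Region II: (1100/10800)²·(1 − 89/1100)·0.8²/89 = 6.85624e-05
  stratum Region III: (4000/10800)²·(1 − 919/4000)·1.9²/919 = 0.000415046
V̂(x̄_st) = 0.000566293
SE(x̄_st) = √0.000566293 = 0.0237969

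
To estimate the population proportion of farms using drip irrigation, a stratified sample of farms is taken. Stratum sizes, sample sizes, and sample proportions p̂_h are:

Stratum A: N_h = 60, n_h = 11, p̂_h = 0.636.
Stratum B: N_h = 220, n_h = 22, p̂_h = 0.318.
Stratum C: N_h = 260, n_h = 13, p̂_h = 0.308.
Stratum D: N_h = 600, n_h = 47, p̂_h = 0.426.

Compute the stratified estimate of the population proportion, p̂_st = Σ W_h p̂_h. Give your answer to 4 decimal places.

N = 1140; stratum weights W_h = N_h/N.
p̂_st = Σ W_h p̂_h = (60·0.636 + 220·0.318 + 260·0.308 + 600·0.426)/1140 = 0.38930

p̂_st ≈ 0.3893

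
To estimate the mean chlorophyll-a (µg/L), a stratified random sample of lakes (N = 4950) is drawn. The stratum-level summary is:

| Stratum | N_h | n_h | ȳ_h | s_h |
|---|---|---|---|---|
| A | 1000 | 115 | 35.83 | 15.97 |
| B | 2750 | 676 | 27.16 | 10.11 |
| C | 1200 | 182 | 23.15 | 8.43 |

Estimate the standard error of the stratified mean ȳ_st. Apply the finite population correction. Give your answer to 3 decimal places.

V̂(ȳ_st) = Σ W_h² (1 − n_h/N_h) s_h²/n_h, with W_h = N_h/N and N = 4950:
  stratum A: (1000/4950)²·(1 − 115/1000)·15.97²/115 = 0.0801023
  stratum B: (2750/4950)²·(1 − 676/2750)·10.11²/676 = 0.0351955
  stratum C: (1200/4950)²·(1 − 182/1200)·8.43²/182 = 0.0194672
V̂(ȳ_st) = 0.134765
SE(ȳ_st) = √0.134765 = 0.367103

SE(ȳ_st) ≈ 0.367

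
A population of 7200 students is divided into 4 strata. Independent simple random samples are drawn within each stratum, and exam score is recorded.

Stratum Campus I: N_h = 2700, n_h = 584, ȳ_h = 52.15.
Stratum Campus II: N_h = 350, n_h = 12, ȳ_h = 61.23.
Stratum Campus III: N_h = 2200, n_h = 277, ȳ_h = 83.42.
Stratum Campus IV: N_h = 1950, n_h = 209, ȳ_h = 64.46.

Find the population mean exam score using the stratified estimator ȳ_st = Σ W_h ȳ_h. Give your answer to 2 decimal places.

N = Σ N_h = 7200. Stratum weights W_h = N_h/N.
ȳ_st = (2700·52.15 + 350·61.23 + 2200·83.42 + 1950·64.46) / 7200 = 65.4801

ȳ_st ≈ 65.48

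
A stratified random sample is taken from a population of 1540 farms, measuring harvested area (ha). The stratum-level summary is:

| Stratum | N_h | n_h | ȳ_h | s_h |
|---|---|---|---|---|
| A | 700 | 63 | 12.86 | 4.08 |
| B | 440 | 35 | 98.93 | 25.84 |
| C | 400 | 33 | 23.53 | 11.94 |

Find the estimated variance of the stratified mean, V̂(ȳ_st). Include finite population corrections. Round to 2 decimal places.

V̂(ȳ_st) = Σ W_h² (1 − n_h/N_h) s_h²/n_h, with W_h = N_h/N and N = 1540:
  stratum A: (700/1540)²·(1 − 63/700)·4.08²/63 = 0.0496793
  stratum B: (440/1540)²·(1 − 35/440)·25.84²/35 = 1.43345
  stratum C: (400/1540)²·(1 − 33/400)·11.94²/33 = 0.267411
V̂(ȳ_st) = 1.75054

V̂(ȳ_st) ≈ 1.75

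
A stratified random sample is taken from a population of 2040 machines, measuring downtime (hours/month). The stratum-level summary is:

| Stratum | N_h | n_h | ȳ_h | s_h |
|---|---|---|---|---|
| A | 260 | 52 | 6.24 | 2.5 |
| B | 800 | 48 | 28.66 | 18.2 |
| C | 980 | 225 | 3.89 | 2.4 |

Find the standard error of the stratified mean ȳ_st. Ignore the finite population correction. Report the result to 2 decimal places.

SE(ȳ_st) ≈ 1.03

V̂(ȳ_st) = Σ W_h² s_h²/n_h, with W_h = N_h/N and N = 2040:
  stratum A: (260/2040)²·2.5²/52 = 0.00195237
  stratum B: (800/2040)²·18.2²/48 = 1.06126
  stratum C: (980/2040)²·2.4²/225 = 0.00590788
V̂(ȳ_st) = 1.06912
SE(ȳ_st) = √1.06912 = 1.03398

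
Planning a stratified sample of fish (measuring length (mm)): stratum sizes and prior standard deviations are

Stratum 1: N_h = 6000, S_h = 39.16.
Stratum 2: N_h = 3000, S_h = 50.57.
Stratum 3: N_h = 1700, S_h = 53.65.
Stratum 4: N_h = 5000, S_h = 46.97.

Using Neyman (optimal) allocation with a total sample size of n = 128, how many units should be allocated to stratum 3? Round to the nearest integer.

16

Neyman allocation: n_h = n · N_h S_h / Σ N_i S_i, with n = 128.
  stratum 1: N_h·S_h = 6000·39.16 = 234960.00
  stratum 2: N_h·S_h = 3000·50.57 = 151710.00
  stratum 3: N_h·S_h = 1700·53.65 = 91205.00
  stratum 4: N_h·S_h = 5000·46.97 = 234850.00
Σ N_h S_h = 712725.00
n for stratum 3 = 128·91205.00/712725.00 = 16.380 → 16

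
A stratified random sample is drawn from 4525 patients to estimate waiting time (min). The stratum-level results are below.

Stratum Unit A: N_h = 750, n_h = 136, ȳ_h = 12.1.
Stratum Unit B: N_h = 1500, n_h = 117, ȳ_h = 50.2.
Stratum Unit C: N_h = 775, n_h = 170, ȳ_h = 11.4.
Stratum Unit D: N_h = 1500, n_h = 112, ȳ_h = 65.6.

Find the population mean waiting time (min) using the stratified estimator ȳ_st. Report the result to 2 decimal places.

ȳ_st ≈ 42.34

N = Σ N_h = 4525. Stratum weights W_h = N_h/N.
ȳ_st = (750·12.1 + 1500·50.2 + 775·11.4 + 1500·65.6) / 4525 = 42.3448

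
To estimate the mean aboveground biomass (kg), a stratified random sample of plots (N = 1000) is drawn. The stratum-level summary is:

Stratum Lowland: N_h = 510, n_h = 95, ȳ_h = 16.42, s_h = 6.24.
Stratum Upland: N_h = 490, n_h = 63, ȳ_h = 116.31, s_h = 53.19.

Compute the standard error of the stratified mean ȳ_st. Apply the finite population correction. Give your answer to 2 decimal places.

SE(ȳ_st) ≈ 3.08

V̂(ȳ_st) = Σ W_h² (1 − n_h/N_h) s_h²/n_h, with W_h = N_h/N and N = 1000:
  stratum Lowland: (510/1000)²·(1 − 95/510)·6.24²/95 = 0.0867489
  stratum Upland: (490/1000)²·(1 − 63/490)·53.19²/63 = 9.39601
V̂(ȳ_st) = 9.48276
SE(ȳ_st) = √9.48276 = 3.07941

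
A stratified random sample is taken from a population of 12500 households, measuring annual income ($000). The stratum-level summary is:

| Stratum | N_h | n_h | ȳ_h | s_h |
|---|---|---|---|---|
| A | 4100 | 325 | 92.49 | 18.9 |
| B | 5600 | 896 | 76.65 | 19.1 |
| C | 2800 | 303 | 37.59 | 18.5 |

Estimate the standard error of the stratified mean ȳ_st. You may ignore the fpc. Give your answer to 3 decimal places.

V̂(ȳ_st) = Σ W_h² s_h²/n_h, with W_h = N_h/N and N = 12500:
  stratum A: (4100/12500)²·18.9²/325 = 0.118246
  stratum B: (5600/12500)²·19.1²/896 = 0.0817174
  stratum C: (2800/12500)²·18.5²/303 = 0.0566757
V̂(ȳ_st) = 0.25664
SE(ȳ_st) = √0.25664 = 0.506596

SE(ȳ_st) ≈ 0.507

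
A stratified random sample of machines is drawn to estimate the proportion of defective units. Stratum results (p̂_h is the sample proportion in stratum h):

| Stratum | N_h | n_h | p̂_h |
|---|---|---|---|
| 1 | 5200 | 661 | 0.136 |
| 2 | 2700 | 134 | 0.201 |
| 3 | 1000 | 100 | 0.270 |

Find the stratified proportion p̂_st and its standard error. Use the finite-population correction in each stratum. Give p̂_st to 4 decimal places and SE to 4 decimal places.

p̂_st ≈ 0.1708, SE ≈ 0.0135

N = 8900; stratum weights W_h = N_h/N.
p̂_st = Σ W_h p̂_h = (5200·0.136 + 2700·0.201 + 1000·0.270)/8900 = 0.17078
V̂(p̂_st) = Σ W_h² (1 − n_h/N_h) p̂_h(1−p̂_h)/(n_h−1):
  stratum 1: (5200/8900)²·(1 − 661/5200)·0.136·0.864/660 = 5.30508e-05
  stratum 2: (2700/8900)²·(1 − 134/2700)·0.201·0.799/133 = 0.000105616
  stratum 3: (1000/8900)²·(1 − 100/1000)·0.270·0.730/99 = 2.26211e-05
V̂(p̂_st) = 0.000181288; SE = √V̂ = 0.0134643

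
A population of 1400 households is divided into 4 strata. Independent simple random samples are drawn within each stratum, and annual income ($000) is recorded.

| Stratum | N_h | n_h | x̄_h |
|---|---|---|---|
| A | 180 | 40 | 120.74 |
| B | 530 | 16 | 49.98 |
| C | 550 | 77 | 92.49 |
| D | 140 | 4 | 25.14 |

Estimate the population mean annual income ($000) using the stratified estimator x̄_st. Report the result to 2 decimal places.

x̄_st ≈ 73.29

N = Σ N_h = 1400. Stratum weights W_h = N_h/N.
x̄_st = (180·120.74 + 530·49.98 + 550·92.49 + 140·25.14) / 1400 = 73.2941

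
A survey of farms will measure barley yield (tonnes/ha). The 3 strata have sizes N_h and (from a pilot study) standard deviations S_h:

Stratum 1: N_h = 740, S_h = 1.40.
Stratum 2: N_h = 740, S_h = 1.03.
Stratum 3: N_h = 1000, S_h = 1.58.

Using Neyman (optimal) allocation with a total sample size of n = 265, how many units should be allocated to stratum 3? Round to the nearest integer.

Neyman allocation: n_h = n · N_h S_h / Σ N_i S_i, with n = 265.
  stratum 1: N_h·S_h = 740·1.40 = 1036.00
  stratum 2: N_h·S_h = 740·1.03 = 762.20
  stratum 3: N_h·S_h = 1000·1.58 = 1580.00
Σ N_h S_h = 3378.20
n for stratum 3 = 265·1580.00/3378.20 = 123.942 → 124

124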